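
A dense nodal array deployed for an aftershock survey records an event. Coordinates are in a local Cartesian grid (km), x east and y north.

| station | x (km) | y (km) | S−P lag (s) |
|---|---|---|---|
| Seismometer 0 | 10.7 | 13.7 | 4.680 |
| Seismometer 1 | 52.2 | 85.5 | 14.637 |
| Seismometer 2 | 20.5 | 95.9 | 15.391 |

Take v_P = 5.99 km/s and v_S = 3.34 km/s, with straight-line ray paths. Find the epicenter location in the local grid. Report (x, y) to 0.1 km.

20.3 km east, -20.3 km north

Distance from S−P lag: d = Δt · v_P v_S / (v_P − v_S) = Δt · (5.99·3.34)/(5.99−3.34) ≈ 7.5497·Δt.
So d_Seismometer 0 = 35.33, d_Seismometer 1 = 110.50, d_Seismometer 2 = 116.20 km.
Circle about each station: (x − 10.7)² + (y − 13.7)² = 35.33²; (x − 52.2)² + (y − 85.5)² = 110.50²; (x − 20.5)² + (y − 95.9)² = 116.20².
Subtracting pairs of circle equations eliminates x²+y² and gives linear equations (the radical axes):
83.0 x + 143.6 y = -1229.13
19.6 x + 164.4 y = -2939.35
Solving the 2×2 system: x ≈ 20.3, y ≈ -20.3 km.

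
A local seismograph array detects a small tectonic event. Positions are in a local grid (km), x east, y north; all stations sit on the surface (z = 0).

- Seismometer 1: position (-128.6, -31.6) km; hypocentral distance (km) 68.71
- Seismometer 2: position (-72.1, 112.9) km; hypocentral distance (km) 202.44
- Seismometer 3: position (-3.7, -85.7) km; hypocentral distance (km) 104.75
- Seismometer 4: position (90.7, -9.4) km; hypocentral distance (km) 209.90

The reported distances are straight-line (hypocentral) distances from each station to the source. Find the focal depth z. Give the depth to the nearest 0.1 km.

35.6 km

Each station gives a sphere (x−x_i)² + (y−y_i)² + z² = d_i² (stations at z=0).
Subtracting the Seismometer 1 sphere from Seismometer 2 and Seismometer 3: z² cancels, leaving linear equations in x and y:
113.0 x + 289.0 y = -35852.59
249.8 x − 108.2 y = -16429.84
Solving: x ≈ -102.198, y ≈ -84.097 km (keep extra digits for the depth step; rounded: -102.2, -84.1).
Then from the Seismometer 1 sphere: z² = 68.71² − (x + 128.6)² − (y + 31.6)² with x = -102.198, y = -84.097, so z ≈ 35.610 ≈ 35.6 km.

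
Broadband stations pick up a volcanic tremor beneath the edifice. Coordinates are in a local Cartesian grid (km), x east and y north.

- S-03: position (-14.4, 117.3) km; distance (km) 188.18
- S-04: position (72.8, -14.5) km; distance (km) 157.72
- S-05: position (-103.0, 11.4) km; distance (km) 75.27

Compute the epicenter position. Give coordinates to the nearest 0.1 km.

Circle about each station: (x + 14.4)² + (y − 117.3)² = 188.18²; (x − 72.8)² + (y + 14.5)² = 157.72²; (x + 103.0)² + (y − 11.4)² = 75.27².
Subtracting pairs of circle equations eliminates x²+y² and gives linear equations (the radical axes):
174.4 x − 263.6 y = 2079.55
-177.2 x − 211.8 y = 26518.45
Solving the 2×2 system: x ≈ -78.3, y ≈ -59.7 km.

x ≈ -78.3 km, y ≈ -59.7 km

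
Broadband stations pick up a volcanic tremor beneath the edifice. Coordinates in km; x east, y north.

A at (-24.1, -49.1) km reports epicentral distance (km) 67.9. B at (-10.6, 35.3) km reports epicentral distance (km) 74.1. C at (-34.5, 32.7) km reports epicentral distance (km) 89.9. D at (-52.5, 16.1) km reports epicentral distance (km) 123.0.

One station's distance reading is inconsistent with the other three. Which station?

Solve using three stations at a time. Using A, B, C (subtract circle equations pairwise → linear system) gives (x, y) ≈ (37.6, -20.9).
Distances from that point to each station vs reported:
  A: calculated 67.9 vs reported 67.9 → residual 0.0 km
  B: calculated 74.1 vs reported 74.1 → residual 0.0 km
  C: calculated 89.9 vs reported 89.9 → residual 0.0 km
  D: calculated 97.4 vs reported 123.0 → residual 25.6 km
A, B, C are mutually consistent (residuals ≈ 0); D is off by 25.6 km.

D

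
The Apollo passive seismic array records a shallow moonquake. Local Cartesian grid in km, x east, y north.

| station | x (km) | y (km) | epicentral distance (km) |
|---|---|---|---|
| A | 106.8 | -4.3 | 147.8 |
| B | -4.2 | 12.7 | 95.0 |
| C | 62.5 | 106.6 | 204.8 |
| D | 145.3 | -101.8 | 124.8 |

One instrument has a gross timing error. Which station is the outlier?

D

Solve using three stations at a time. Using A, B, C (subtract circle equations pairwise → linear system) gives (x, y) ≈ (-19.5, -81.1).
Distances from that point to each station vs reported:
  A: calculated 147.8 vs reported 147.8 → residual 0.0 km
  B: calculated 95.0 vs reported 95.0 → residual 0.0 km
  C: calculated 204.8 vs reported 204.8 → residual 0.0 km
  D: calculated 166.1 vs reported 124.8 → residual 41.3 km
A, B, C are mutually consistent (residuals ≈ 0); D is off by 41.3 km.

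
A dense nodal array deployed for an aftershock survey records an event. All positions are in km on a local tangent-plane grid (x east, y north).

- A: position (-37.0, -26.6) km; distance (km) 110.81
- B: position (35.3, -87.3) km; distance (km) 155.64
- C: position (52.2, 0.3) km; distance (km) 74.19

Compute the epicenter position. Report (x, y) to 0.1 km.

21.2 km east, 67.7 km north

Circle about each station: (x + 37.0)² + (y + 26.6)² = 110.81²; (x − 35.3)² + (y + 87.3)² = 155.64²; (x − 52.2)² + (y − 0.3)² = 74.19².
Subtracting pairs of circle equations eliminates x²+y² and gives linear equations (the radical axes):
144.6 x − 121.4 y = -5154.13
178.4 x + 53.8 y = 7423.07
Solving the 2×2 system: x ≈ 21.2, y ≈ 67.7 km.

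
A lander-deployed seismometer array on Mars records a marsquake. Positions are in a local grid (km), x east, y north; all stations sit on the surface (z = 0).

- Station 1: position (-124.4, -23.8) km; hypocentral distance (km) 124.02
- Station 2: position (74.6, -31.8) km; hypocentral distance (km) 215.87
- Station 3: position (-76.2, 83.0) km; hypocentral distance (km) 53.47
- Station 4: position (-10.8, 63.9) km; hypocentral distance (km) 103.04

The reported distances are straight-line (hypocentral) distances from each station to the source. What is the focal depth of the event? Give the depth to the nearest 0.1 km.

Each station gives a sphere (x−x_i)² + (y−y_i)² + z² = d_i² (stations at z=0).
Subtracting the Station 1 sphere from Station 2 and Station 3: z² cancels, leaving linear equations in x and y:
398.0 x − 16.0 y = -40684.30
96.4 x + 213.6 y = 9175.56
Solving: x ≈ -98.704, y ≈ 87.503 km (keep extra digits for the depth step; rounded: -98.7, 87.5).
Then from the Station 1 sphere: z² = 124.02² − (x + 124.4)² − (y + 23.8)² with x = -98.704, y = 87.503, so z ≈ 48.294 ≈ 48.3 km.

48.3 km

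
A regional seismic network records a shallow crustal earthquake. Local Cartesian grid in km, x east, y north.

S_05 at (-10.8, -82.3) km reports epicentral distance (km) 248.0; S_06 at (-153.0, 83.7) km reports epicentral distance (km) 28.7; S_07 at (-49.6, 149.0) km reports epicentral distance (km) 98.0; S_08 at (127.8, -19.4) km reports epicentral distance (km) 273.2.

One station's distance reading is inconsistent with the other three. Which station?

S_05

Solve using three stations at a time. Using S_06, S_07, S_08 (subtract circle equations pairwise → linear system) gives (x, y) ≈ (-124.4, 85.7).
Distances from that point to each station vs reported:
  S_05: calculated 202.8 vs reported 248.0 → residual 45.2 km
  S_06: calculated 28.7 vs reported 28.7 → residual 0.0 km
  S_07: calculated 98.0 vs reported 98.0 → residual 0.0 km
  S_08: calculated 273.2 vs reported 273.2 → residual 0.0 km
S_06, S_07, S_08 are mutually consistent (residuals ≈ 0); S_05 is off by 45.2 km.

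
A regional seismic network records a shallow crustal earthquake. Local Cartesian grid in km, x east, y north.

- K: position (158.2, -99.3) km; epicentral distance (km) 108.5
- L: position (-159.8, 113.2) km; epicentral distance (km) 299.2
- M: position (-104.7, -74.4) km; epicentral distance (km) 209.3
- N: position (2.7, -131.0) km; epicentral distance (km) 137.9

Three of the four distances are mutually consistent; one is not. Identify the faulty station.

K

Solve using three stations at a time. Using L, M, N (subtract circle equations pairwise → linear system) gives (x, y) ≈ (100.6, -34.1).
Distances from that point to each station vs reported:
  K: calculated 87.0 vs reported 108.5 → residual 21.5 km
  L: calculated 299.1 vs reported 299.2 → residual 0.1 km
  M: calculated 209.2 vs reported 209.3 → residual 0.1 km
  N: calculated 137.8 vs reported 137.9 → residual 0.1 km
L, M, N are mutually consistent (residuals ≈ 0); K is off by 21.5 km.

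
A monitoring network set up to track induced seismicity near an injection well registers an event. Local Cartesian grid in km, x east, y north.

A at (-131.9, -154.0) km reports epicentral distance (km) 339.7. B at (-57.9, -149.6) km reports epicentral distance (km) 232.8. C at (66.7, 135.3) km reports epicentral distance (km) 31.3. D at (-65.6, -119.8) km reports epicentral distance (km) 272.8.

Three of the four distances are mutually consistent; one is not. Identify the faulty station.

B

Solve using three stations at a time. Using A, C, D (subtract circle equations pairwise → linear system) gives (x, y) ≈ (83.6, 108.6).
Distances from that point to each station vs reported:
  A: calculated 339.7 vs reported 339.7 → residual 0.0 km
  B: calculated 294.5 vs reported 232.8 → residual 61.7 km
  C: calculated 31.6 vs reported 31.3 → residual 0.3 km
  D: calculated 272.8 vs reported 272.8 → residual 0.0 km
A, C, D are mutually consistent (residuals ≈ 0); B is off by 61.7 km.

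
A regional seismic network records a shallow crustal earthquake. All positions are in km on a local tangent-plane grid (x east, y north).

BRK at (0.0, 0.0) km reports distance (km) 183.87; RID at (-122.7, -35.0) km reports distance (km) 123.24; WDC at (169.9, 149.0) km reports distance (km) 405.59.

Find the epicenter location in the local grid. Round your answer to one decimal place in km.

(-97.8, -155.7)

Circle about each station: x² + y² = 183.87²; (x + 122.7)² + (y + 35.0)² = 123.24²; (x − 169.9)² + (y − 149.0)² = 405.59².
Subtracting the BRK equation from the RID and WDC equations removes the quadratic terms:
-245.4 x − 70.0 y = 34900.37
339.8 x + 298.0 y = -79628.06
Solving the 2×2 system: x ≈ -97.8, y ≈ -155.7 km.
Check against BRK (with the unrounded x, y): √(x²+y²) = 183.85 ≈ 183.87 km. ✓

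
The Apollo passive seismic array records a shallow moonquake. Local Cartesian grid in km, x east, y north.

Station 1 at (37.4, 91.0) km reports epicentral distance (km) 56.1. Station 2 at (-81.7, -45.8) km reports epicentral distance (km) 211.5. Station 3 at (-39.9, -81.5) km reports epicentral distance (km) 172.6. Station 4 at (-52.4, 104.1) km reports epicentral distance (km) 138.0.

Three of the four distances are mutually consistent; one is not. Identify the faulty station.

Station 2

Solve using three stations at a time. Using Station 1, Station 3, Station 4 (subtract circle equations pairwise → linear system) gives (x, y) ≈ (73.8, 48.3).
Distances from that point to each station vs reported:
  Station 1: calculated 56.1 vs reported 56.1 → residual 0.0 km
  Station 2: calculated 181.8 vs reported 211.5 → residual 29.7 km
  Station 3: calculated 172.6 vs reported 172.6 → residual 0.0 km
  Station 4: calculated 138.0 vs reported 138.0 → residual 0.0 km
Station 1, Station 3, Station 4 are mutually consistent (residuals ≈ 0); Station 2 is off by 29.7 km.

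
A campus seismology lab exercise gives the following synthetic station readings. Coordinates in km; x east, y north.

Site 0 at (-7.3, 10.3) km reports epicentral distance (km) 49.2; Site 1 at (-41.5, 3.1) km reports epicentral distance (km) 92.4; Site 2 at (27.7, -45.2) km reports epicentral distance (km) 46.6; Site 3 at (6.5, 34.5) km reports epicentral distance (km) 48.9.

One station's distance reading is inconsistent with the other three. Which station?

Solve using three stations at a time. Using Site 0, Site 2, Site 3 (subtract circle equations pairwise → linear system) gives (x, y) ≈ (40.7, -0.4).
Distances from that point to each station vs reported:
  Site 0: calculated 49.2 vs reported 49.2 → residual 0.0 km
  Site 1: calculated 82.3 vs reported 92.4 → residual 10.1 km
  Site 2: calculated 46.6 vs reported 46.6 → residual 0.0 km
  Site 3: calculated 48.9 vs reported 48.9 → residual 0.0 km
Site 0, Site 2, Site 3 are mutually consistent (residuals ≈ 0); Site 1 is off by 10.1 km.

Site 1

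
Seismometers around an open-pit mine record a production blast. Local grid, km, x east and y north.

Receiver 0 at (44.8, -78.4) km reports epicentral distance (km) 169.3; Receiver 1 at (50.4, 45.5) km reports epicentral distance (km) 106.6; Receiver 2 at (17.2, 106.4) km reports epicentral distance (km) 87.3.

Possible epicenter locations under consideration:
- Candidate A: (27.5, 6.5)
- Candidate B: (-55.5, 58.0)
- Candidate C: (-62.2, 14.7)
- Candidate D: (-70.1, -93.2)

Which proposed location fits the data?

Candidate B

For each candidate, compare |candidate − station| to the reported distance:
Candidate A: residuals Receiver 0 82.7, Receiver 1 61.4, Receiver 2 13.1 → max 82.7 km
Candidate B: residuals Receiver 0 0.0, Receiver 1 0.0, Receiver 2 0.0 → max 0.0 km
Candidate C: residuals Receiver 0 27.5, Receiver 1 10.1, Receiver 2 34.0 → max 34.0 km
Candidate D: residuals Receiver 0 53.5, Receiver 1 77.1, Receiver 2 130.6 → max 130.6 km
Only Candidate B has all residuals ≈ 0.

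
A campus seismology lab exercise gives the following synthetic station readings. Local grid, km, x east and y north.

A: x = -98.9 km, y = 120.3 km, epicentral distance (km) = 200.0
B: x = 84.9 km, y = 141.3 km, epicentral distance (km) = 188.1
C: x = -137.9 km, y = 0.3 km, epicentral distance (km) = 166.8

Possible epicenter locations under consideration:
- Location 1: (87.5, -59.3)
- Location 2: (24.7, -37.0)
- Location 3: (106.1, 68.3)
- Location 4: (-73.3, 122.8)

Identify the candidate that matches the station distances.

Location 2

For each candidate, compare |candidate − station| to the reported distance:
Location 1: residuals A 58.8, B 12.5, C 66.3 → max 66.3 km
Location 2: residuals A 0.1, B 0.1, C 0.0 → max 0.1 km
Location 3: residuals A 11.5, B 112.1, C 86.5 → max 112.1 km
Location 4: residuals A 174.3, B 28.8, C 28.3 → max 174.3 km
Only Location 2 has all residuals ≈ 0.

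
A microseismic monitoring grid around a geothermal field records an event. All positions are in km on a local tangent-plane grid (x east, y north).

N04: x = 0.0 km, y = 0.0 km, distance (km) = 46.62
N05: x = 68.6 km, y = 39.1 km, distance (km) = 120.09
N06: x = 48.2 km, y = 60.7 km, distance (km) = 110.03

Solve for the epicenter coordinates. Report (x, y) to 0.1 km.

Circle about each station: x² + y² = 46.62²; (x − 68.6)² + (y − 39.1)² = 120.09²; (x − 48.2)² + (y − 60.7)² = 110.03².
Subtracting the N04 equation from the N05 and N06 equations removes the quadratic terms:
137.2 x + 78.2 y = -6013.41
96.4 x + 121.4 y = -3925.45
Solving the 2×2 system: x ≈ -46.4, y ≈ 4.5 km.

-46.4 km east, 4.5 km north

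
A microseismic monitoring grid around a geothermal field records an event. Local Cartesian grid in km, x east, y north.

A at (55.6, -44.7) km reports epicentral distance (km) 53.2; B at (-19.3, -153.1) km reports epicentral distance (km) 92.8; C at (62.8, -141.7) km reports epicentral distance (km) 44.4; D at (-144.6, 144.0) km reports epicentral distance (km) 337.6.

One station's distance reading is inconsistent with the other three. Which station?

Solve using three stations at a time. Using A, B, C (subtract circle equations pairwise → linear system) gives (x, y) ≈ (55.3, -97.9).
Distances from that point to each station vs reported:
  A: calculated 53.2 vs reported 53.2 → residual 0.0 km
  B: calculated 92.8 vs reported 92.8 → residual 0.0 km
  C: calculated 44.4 vs reported 44.4 → residual 0.0 km
  D: calculated 313.8 vs reported 337.6 → residual 23.8 km
A, B, C are mutually consistent (residuals ≈ 0); D is off by 23.8 km.

D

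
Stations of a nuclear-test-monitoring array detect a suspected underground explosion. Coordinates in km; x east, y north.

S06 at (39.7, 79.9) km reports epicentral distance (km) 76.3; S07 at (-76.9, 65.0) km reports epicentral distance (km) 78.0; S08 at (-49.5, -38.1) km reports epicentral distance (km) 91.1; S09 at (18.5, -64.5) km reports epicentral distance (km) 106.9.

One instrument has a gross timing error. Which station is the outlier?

Solve using three stations at a time. Using S07, S08, S09 (subtract circle equations pairwise → linear system) gives (x, y) ≈ (-3.0, 40.2).
Distances from that point to each station vs reported:
  S06: calculated 58.3 vs reported 76.3 → residual 18.0 km
  S07: calculated 78.0 vs reported 78.0 → residual 0.0 km
  S08: calculated 91.1 vs reported 91.1 → residual 0.0 km
  S09: calculated 106.9 vs reported 106.9 → residual 0.0 km
S07, S08, S09 are mutually consistent (residuals ≈ 0); S06 is off by 18.0 km.

S06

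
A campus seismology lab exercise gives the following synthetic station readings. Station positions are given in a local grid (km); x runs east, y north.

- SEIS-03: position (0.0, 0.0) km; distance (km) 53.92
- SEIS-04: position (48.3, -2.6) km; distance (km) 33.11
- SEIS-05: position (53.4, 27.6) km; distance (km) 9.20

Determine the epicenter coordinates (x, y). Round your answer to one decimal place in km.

Circle about each station: x² + y² = 53.92²; (x − 48.3)² + (y + 2.6)² = 33.11²; (x − 53.4)² + (y − 27.6)² = 9.20².
Subtracting the SEIS-03 equation from the SEIS-04 and SEIS-05 equations removes the quadratic terms:
96.6 x − 5.2 y = 4150.74
106.8 x + 55.2 y = 6436.05
Solving the 2×2 system: x ≈ 44.6, y ≈ 30.3 km.

(44.6, 30.3)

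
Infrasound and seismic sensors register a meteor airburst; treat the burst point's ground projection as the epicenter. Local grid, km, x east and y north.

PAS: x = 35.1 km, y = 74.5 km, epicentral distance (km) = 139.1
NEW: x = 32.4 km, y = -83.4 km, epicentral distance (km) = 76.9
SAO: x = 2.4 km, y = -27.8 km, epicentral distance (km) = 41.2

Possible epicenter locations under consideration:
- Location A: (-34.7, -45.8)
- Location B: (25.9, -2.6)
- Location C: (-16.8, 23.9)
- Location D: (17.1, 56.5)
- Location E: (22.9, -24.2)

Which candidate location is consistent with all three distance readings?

For each candidate, compare |candidate − station| to the reported distance:
Location A: residuals PAS 0.0, NEW 0.0, SAO 0.0 → max 0.0 km
Location B: residuals PAS 61.5, NEW 4.2, SAO 6.7 → max 61.5 km
Location C: residuals PAS 66.6, NEW 41.1, SAO 14.0 → max 66.6 km
Location D: residuals PAS 113.6, NEW 63.8, SAO 44.4 → max 113.6 km
Location E: residuals PAS 39.6, NEW 16.9, SAO 20.4 → max 39.6 km
Only Location A has all residuals ≈ 0.

Location A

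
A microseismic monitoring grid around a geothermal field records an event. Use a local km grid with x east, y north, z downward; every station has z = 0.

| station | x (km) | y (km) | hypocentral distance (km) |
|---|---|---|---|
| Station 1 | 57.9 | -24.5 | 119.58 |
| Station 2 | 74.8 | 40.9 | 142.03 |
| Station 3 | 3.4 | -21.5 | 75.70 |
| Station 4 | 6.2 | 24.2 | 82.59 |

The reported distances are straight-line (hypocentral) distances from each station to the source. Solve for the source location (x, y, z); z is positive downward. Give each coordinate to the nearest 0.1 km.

Each station gives a sphere (x−x_i)² + (y−y_i)² + z² = d_i² (stations at z=0).
Subtracting the Station 1 sphere from Station 2 and Station 3: z² cancels, leaving linear equations in x and y:
33.8 x + 130.8 y = -2557.95
-109.0 x + 6.0 y = 5090.04
Solving: x ≈ -47.104, y ≈ -7.384 km (keep extra digits for the depth step; rounded: -47.1, -7.4).
Then from the Station 1 sphere: z² = 119.58² − (x − 57.9)² − (y + 24.5)² with x = -47.104, y = -7.384, so z ≈ 54.595 ≈ 54.6 km.
Check against Station 4 (with the unrounded solution): distance 82.58 ≈ 82.59 km. ✓

(-47.1, -7.4, 54.6)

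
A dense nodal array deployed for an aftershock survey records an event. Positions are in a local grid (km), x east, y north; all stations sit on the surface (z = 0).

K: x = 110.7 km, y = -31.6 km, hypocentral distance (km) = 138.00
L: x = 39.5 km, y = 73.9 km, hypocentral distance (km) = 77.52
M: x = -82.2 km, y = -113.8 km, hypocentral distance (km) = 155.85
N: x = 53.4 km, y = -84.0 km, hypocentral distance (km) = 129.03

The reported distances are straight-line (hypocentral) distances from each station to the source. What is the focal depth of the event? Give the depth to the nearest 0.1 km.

Each station gives a sphere (x−x_i)² + (y−y_i)² + z² = d_i² (stations at z=0).
Subtracting the K sphere from L and M: z² cancels, leaving linear equations in x and y:
-142.4 x + 211.0 y = 6803.06
-385.8 x − 164.4 y = 1209.01
Solving: x ≈ -13.104, y ≈ 23.398 km (keep extra digits for the depth step; rounded: -13.1, 23.4).
Then from the K sphere: z² = 138.00² − (x − 110.7)² − (y + 31.6)² with x = -13.104, y = 23.398, so z ≈ 26.302 ≈ 26.3 km.

z ≈ 26.3 km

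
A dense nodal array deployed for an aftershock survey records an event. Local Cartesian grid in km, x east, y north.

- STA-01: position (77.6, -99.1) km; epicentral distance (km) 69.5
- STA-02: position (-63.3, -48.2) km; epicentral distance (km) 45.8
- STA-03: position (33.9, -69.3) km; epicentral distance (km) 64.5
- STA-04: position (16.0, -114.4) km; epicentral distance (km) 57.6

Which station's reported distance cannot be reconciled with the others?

Solve using three stations at a time. Using STA-02, STA-03, STA-04 (subtract circle equations pairwise → linear system) gives (x, y) ≈ (-29.8, -79.5).
Distances from that point to each station vs reported:
  STA-01: calculated 109.2 vs reported 69.5 → residual 39.7 km
  STA-02: calculated 45.8 vs reported 45.8 → residual 0.0 km
  STA-03: calculated 64.5 vs reported 64.5 → residual 0.0 km
  STA-04: calculated 57.6 vs reported 57.6 → residual 0.0 km
STA-02, STA-03, STA-04 are mutually consistent (residuals ≈ 0); STA-01 is off by 39.7 km.

STA-01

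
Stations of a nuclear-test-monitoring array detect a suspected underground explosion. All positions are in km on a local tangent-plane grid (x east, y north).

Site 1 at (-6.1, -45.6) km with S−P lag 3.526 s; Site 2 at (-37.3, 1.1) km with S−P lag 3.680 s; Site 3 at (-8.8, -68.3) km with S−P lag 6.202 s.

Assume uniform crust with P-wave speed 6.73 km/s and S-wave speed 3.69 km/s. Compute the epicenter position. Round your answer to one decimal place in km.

x ≈ -14.0 km, y ≈ -17.9 km

Distance from S−P lag: d = Δt · v_P v_S / (v_P − v_S) = Δt · (6.73·3.69)/(6.73−3.69) ≈ 8.1690·Δt.
So d_Site 1 = 28.80, d_Site 2 = 30.06, d_Site 3 = 50.66 km.
Circle about each station: (x + 6.1)² + (y + 45.6)² = 28.80²; (x + 37.3)² + (y − 1.1)² = 30.06²; (x + 8.8)² + (y + 68.3)² = 50.66².
Subtracting the Site 1 equation from the Site 2 and Site 3 equations removes the quadratic terms:
-62.4 x + 93.4 y = -798.23
-5.4 x − 45.4 y = 888.76
Solving the 2×2 system: x ≈ -14.0, y ≈ -17.9 km.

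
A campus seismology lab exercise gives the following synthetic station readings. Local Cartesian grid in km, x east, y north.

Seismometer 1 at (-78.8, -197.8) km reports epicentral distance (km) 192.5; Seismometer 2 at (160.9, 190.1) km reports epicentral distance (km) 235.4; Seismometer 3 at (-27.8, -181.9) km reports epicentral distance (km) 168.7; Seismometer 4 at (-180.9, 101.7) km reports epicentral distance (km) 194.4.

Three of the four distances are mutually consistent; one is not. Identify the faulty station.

Seismometer 2

Solve using three stations at a time. Using Seismometer 1, Seismometer 3, Seismometer 4 (subtract circle equations pairwise → linear system) gives (x, y) ≈ (-24.1, -13.2).
Distances from that point to each station vs reported:
  Seismometer 1: calculated 192.5 vs reported 192.5 → residual 0.0 km
  Seismometer 2: calculated 274.9 vs reported 235.4 → residual 39.5 km
  Seismometer 3: calculated 168.7 vs reported 168.7 → residual 0.0 km
  Seismometer 4: calculated 194.4 vs reported 194.4 → residual 0.0 km
Seismometer 1, Seismometer 3, Seismometer 4 are mutually consistent (residuals ≈ 0); Seismometer 2 is off by 39.5 km.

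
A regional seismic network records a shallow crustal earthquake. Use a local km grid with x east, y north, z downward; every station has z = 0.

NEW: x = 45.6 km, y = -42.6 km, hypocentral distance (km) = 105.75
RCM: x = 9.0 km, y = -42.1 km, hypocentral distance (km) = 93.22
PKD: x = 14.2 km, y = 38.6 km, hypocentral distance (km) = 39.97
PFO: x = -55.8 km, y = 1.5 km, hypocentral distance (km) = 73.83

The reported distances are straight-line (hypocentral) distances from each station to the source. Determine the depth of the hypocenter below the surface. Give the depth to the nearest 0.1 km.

depth ≈ 34.4 km

Each station gives a sphere (x−x_i)² + (y−y_i)² + z² = d_i² (stations at z=0).
Subtracting the NEW sphere from RCM and PKD: z² cancels, leaving linear equations in x and y:
-73.2 x + 1.0 y = 452.38
-62.8 x + 162.4 y = 7382.94
Solving: x ≈ -5.589, y ≈ 43.300 km (keep extra digits for the depth step; rounded: -5.6, 43.3).
Then from the NEW sphere: z² = 105.75² − (x − 45.6)² − (y + 42.6)² with x = -5.589, y = 43.300, so z ≈ 34.408 ≈ 34.4 km.
Check against PFO (with the unrounded solution): distance 73.84 ≈ 73.83 km. ✓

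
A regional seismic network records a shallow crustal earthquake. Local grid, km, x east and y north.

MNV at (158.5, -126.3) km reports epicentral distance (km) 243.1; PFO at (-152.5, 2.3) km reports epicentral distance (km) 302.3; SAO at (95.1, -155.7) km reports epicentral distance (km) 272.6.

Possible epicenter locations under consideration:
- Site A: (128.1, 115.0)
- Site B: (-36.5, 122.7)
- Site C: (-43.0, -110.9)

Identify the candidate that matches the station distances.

For each candidate, compare |candidate − station| to the reported distance:
Site A: residuals MNV 0.1, PFO 0.1, SAO 0.1 → max 0.1 km
Site B: residuals MNV 73.2, PFO 135.1, SAO 35.3 → max 135.1 km
Site C: residuals MNV 41.0, PFO 144.8, SAO 127.4 → max 144.8 km
Only Site A has all residuals ≈ 0.

Site A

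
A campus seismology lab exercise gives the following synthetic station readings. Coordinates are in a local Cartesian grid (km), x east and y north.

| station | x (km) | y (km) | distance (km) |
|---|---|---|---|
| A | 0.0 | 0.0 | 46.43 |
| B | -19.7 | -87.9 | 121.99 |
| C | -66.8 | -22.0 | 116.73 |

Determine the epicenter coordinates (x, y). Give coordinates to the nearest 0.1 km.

Circle about each station: x² + y² = 46.43²; (x + 19.7)² + (y + 87.9)² = 121.99²; (x + 66.8)² + (y + 22.0)² = 116.73².
Subtracting the A equation from the B and C equations removes the quadratic terms:
-39.4 x − 175.8 y = -4611.32
-133.6 x − 44.0 y = -6523.91
Solving the 2×2 system: x ≈ 43.4, y ≈ 16.5 km.

x ≈ 43.4 km, y ≈ 16.5 km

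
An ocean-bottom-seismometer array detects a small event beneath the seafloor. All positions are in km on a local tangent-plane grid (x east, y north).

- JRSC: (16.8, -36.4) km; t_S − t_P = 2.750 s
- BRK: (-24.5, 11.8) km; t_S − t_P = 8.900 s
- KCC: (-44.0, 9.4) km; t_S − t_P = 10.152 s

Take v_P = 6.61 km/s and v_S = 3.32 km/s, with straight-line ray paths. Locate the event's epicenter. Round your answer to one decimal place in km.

Distance from S−P lag: d = Δt · v_P v_S / (v_P − v_S) = Δt · (6.61·3.32)/(6.61−3.32) ≈ 6.6703·Δt.
So d_JRSC = 18.34, d_BRK = 59.37, d_KCC = 67.72 km.
Circle about each station: (x − 16.8)² + (y + 36.4)² = 18.34²; (x + 24.5)² + (y − 11.8)² = 59.37²; (x + 44.0)² + (y − 9.4)² = 67.72².
Subtracting the JRSC equation from the BRK and KCC equations removes the quadratic terms:
-82.6 x + 96.4 y = -4056.15
-121.6 x + 91.6 y = -3832.48
Solving the 2×2 system: x ≈ -0.5, y ≈ -42.5 km.
Check against JRSC (with the unrounded x, y): √((x − 16.8)²+(y + 36.4)²) = 18.35 ≈ 18.34 km. ✓

(-0.5, -42.5)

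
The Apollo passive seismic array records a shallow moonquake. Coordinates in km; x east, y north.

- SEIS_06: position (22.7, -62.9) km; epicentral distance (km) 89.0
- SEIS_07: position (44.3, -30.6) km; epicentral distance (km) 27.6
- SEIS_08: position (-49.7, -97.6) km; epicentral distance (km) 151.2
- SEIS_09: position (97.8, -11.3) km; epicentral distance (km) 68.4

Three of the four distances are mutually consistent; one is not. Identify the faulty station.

Solve using three stations at a time. Using SEIS_06, SEIS_08, SEIS_09 (subtract circle equations pairwise → linear system) gives (x, y) ≈ (39.4, 24.7).
Distances from that point to each station vs reported:
  SEIS_06: calculated 89.2 vs reported 89.0 → residual 0.2 km
  SEIS_07: calculated 55.5 vs reported 27.6 → residual 27.9 km
  SEIS_08: calculated 151.3 vs reported 151.2 → residual 0.1 km
  SEIS_09: calculated 68.6 vs reported 68.4 → residual 0.2 km
SEIS_06, SEIS_08, SEIS_09 are mutually consistent (residuals ≈ 0); SEIS_07 is off by 27.9 km.

SEIS_07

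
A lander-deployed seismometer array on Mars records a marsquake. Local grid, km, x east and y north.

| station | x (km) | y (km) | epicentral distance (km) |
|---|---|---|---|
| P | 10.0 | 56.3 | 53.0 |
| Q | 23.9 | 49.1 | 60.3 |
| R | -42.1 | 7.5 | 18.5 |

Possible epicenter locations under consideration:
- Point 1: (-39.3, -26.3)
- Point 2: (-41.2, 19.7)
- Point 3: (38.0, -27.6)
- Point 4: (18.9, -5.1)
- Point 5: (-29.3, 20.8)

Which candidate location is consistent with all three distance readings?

For each candidate, compare |candidate − station| to the reported distance:
Point 1: residuals P 43.2, Q 38.1, R 15.4 → max 43.2 km
Point 2: residuals P 9.9, Q 11.1, R 6.3 → max 11.1 km
Point 3: residuals P 35.4, Q 17.7, R 69.0 → max 69.0 km
Point 4: residuals P 9.0, Q 5.9, R 43.8 → max 43.8 km
Point 5: residuals P 0.0, Q 0.0, R 0.0 → max 0.0 km
Only Point 5 has all residuals ≈ 0.

Point 5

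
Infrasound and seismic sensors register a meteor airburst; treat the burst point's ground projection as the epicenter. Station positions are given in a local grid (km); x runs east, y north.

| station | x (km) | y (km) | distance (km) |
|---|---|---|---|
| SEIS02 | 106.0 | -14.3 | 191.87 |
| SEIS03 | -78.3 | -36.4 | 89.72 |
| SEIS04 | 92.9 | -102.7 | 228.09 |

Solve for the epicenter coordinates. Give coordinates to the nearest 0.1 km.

x ≈ -73.6 km, y ≈ 53.2 km

Circle about each station: (x − 106.0)² + (y + 14.3)² = 191.87²; (x + 78.3)² + (y + 36.4)² = 89.72²; (x − 92.9)² + (y + 102.7)² = 228.09².
Subtracting the SEIS02 equation from the SEIS03 and SEIS04 equations removes the quadratic terms:
-368.6 x − 44.2 y = 24779.78
-26.2 x − 176.8 y = -7473.74
Solving the 2×2 system: x ≈ -73.6, y ≈ 53.2 km.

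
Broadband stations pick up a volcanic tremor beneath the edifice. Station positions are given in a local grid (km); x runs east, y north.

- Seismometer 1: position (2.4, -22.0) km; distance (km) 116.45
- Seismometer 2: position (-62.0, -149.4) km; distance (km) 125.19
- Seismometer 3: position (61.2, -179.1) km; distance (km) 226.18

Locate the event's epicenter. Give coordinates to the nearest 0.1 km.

Circle about each station: (x − 2.4)² + (y + 22.0)² = 116.45²; (x + 62.0)² + (y + 149.4)² = 125.19²; (x − 61.2)² + (y + 179.1)² = 226.18².
Subtracting the Seismometer 1 equation from the Seismometer 2 and Seismometer 3 equations removes the quadratic terms:
-128.8 x − 254.8 y = 23562.67
117.6 x − 314.2 y = -2264.30
Solving the 2×2 system: x ≈ -113.3, y ≈ -35.2 km.
Check against Seismometer 1 (with the unrounded x, y): √((x − 2.4)²+(y + 22.0)²) = 116.45 ≈ 116.45 km. ✓

-113.3 km east, -35.2 km north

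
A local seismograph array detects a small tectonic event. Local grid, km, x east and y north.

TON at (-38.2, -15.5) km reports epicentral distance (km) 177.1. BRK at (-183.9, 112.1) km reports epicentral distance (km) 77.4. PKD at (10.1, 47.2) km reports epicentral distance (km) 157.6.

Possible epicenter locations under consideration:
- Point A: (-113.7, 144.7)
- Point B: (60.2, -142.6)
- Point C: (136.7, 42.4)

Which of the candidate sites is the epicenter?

For each candidate, compare |candidate − station| to the reported distance:
Point A: residuals TON 0.0, BRK 0.0, PKD 0.0 → max 0.0 km
Point B: residuals TON 16.4, BRK 275.4, PKD 38.7 → max 275.4 km
Point C: residuals TON 7.1, BRK 250.7, PKD 30.9 → max 250.7 km
Only Point A has all residuals ≈ 0.

Point A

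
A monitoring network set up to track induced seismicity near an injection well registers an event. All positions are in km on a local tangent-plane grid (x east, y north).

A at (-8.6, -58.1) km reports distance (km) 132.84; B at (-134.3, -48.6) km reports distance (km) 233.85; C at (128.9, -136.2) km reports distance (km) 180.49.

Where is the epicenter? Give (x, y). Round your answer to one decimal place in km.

(82.8, 38.3)

Circle about each station: (x + 8.6)² + (y + 58.1)² = 132.84²; (x + 134.3)² + (y + 48.6)² = 233.85²; (x − 128.9)² + (y + 136.2)² = 180.49².
Subtracting pairs of circle equations eliminates x²+y² and gives linear equations (the radical axes):
-251.4 x + 19.0 y = -20090.48
275.0 x − 156.2 y = 16785.91
Solving the 2×2 system: x ≈ 82.8, y ≈ 38.3 km.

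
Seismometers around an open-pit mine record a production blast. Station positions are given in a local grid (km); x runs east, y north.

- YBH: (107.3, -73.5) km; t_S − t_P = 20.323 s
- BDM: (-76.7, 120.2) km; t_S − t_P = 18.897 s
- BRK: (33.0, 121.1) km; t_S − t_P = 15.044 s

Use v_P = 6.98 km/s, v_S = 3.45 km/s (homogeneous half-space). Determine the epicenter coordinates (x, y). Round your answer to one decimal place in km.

Distance from S−P lag: d = Δt · v_P v_S / (v_P − v_S) = Δt · (6.98·3.45)/(6.98−3.45) ≈ 6.8218·Δt.
So d_YBH = 138.64, d_BDM = 128.91, d_BRK = 102.63 km.
Circle about each station: (x − 107.3)² + (y + 73.5)² = 138.64²; (x + 76.7)² + (y − 120.2)² = 128.91²; (x − 33.0)² + (y − 121.1)² = 102.63².
Subtracting the YBH equation from the BDM and BRK equations removes the quadratic terms:
-368.0 x + 387.4 y = 6018.65
-148.6 x + 389.2 y = 7526.80
Solving the 2×2 system: x ≈ 6.7, y ≈ 21.9 km.

x ≈ 6.7 km, y ≈ 21.9 km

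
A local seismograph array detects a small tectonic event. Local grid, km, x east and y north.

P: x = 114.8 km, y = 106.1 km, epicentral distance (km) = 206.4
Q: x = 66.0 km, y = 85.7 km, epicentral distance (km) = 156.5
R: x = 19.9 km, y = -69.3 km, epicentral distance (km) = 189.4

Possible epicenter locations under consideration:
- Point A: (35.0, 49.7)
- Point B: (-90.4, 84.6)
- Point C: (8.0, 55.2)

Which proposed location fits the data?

Point B

For each candidate, compare |candidate − station| to the reported distance:
Point A: residuals P 108.7, Q 109.0, R 69.4 → max 109.0 km
Point B: residuals P 0.1, Q 0.1, R 0.1 → max 0.1 km
Point C: residuals P 88.1, Q 91.0, R 64.3 → max 91.0 km
Only Point B has all residuals ≈ 0.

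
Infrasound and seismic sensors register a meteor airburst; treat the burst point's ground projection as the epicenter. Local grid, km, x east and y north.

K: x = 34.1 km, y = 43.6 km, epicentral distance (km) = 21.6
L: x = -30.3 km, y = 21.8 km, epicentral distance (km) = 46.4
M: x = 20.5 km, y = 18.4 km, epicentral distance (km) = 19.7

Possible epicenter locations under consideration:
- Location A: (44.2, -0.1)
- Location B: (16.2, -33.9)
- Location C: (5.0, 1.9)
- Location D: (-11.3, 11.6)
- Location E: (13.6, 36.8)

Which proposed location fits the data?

For each candidate, compare |candidate − station| to the reported distance:
Location A: residuals K 23.3, L 31.3, M 10.4 → max 31.3 km
Location B: residuals K 57.9, L 26.2, M 32.8 → max 57.9 km
Location C: residuals K 29.2, L 5.9, M 2.9 → max 29.2 km
Location D: residuals K 33.9, L 24.8, M 12.8 → max 33.9 km
Location E: residuals K 0.0, L 0.0, M 0.0 → max 0.0 km
Only Location E has all residuals ≈ 0.

Location E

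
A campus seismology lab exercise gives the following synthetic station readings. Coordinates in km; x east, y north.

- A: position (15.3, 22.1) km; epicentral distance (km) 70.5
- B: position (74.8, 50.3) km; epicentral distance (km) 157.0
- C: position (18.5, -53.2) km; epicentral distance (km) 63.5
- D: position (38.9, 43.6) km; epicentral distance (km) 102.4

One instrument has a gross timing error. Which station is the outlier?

B

Solve using three stations at a time. Using A, C, D (subtract circle equations pairwise → linear system) gives (x, y) ≈ (-37.9, -24.1).
Distances from that point to each station vs reported:
  A: calculated 70.4 vs reported 70.5 → residual 0.1 km
  B: calculated 135.0 vs reported 157.0 → residual 22.0 km
  C: calculated 63.4 vs reported 63.5 → residual 0.1 km
  D: calculated 102.4 vs reported 102.4 → residual 0.0 km
A, C, D are mutually consistent (residuals ≈ 0); B is off by 22.0 km.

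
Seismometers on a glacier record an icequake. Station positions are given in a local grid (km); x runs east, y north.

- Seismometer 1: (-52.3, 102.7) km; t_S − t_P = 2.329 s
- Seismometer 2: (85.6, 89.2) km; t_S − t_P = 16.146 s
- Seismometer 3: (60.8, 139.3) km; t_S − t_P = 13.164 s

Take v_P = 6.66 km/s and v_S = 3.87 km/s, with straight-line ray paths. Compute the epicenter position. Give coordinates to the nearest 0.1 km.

Distance from S−P lag: d = Δt · v_P v_S / (v_P − v_S) = Δt · (6.66·3.87)/(6.66−3.87) ≈ 9.2381·Δt.
So d_Seismometer 1 = 21.52, d_Seismometer 2 = 149.16, d_Seismometer 3 = 121.61 km.
Circle about each station: (x + 52.3)² + (y − 102.7)² = 21.52²; (x − 85.6)² + (y − 89.2)² = 149.16²; (x − 60.8)² + (y − 139.3)² = 121.61².
Subtracting pairs of circle equations eliminates x²+y² and gives linear equations (the radical axes):
275.8 x − 27.0 y = -19784.18
226.2 x + 73.2 y = -4507.33
Solving the 2×2 system: x ≈ -59.7, y ≈ 122.9 km.

-59.7 km east, 122.9 km north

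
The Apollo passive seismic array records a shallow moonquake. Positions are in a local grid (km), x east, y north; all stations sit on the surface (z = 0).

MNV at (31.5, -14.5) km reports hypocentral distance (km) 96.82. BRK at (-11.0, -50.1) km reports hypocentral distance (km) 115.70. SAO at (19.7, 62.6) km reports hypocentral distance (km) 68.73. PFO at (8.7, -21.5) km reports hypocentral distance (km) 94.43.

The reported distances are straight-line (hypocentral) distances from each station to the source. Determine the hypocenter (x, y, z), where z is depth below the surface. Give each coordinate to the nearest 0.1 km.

Each station gives a sphere (x−x_i)² + (y−y_i)² + z² = d_i² (stations at z=0).
Subtracting the MNV sphere from BRK and SAO: z² cancels, leaving linear equations in x and y:
-85.0 x − 71.2 y = -2583.87
-23.6 x + 154.2 y = 7754.65
Solving: x ≈ -10.394, y ≈ 48.699 km (keep extra digits for the depth step; rounded: -10.4, 48.7).
Then from the MNV sphere: z² = 96.82² − (x − 31.5)² − (y + 14.5)² with x = -10.394, y = 48.699, so z ≈ 60.207 ≈ 60.2 km.
Check against PFO (with the unrounded solution): distance 94.43 ≈ 94.43 km. ✓

x ≈ -10.4 km, y ≈ 48.7 km, depth ≈ 60.2 km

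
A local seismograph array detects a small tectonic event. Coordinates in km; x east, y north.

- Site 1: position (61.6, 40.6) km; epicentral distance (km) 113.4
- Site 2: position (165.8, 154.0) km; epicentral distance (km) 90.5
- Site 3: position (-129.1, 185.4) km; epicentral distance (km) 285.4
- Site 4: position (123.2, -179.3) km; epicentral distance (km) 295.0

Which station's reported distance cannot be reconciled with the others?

Site 2

Solve using three stations at a time. Using Site 1, Site 3, Site 4 (subtract circle equations pairwise → linear system) gives (x, y) ≈ (147.4, 114.7).
Distances from that point to each station vs reported:
  Site 1: calculated 113.3 vs reported 113.4 → residual 0.1 km
  Site 2: calculated 43.4 vs reported 90.5 → residual 47.1 km
  Site 3: calculated 285.4 vs reported 285.4 → residual 0.0 km
  Site 4: calculated 295.0 vs reported 295.0 → residual 0.0 km
Site 1, Site 3, Site 4 are mutually consistent (residuals ≈ 0); Site 2 is off by 47.1 km.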